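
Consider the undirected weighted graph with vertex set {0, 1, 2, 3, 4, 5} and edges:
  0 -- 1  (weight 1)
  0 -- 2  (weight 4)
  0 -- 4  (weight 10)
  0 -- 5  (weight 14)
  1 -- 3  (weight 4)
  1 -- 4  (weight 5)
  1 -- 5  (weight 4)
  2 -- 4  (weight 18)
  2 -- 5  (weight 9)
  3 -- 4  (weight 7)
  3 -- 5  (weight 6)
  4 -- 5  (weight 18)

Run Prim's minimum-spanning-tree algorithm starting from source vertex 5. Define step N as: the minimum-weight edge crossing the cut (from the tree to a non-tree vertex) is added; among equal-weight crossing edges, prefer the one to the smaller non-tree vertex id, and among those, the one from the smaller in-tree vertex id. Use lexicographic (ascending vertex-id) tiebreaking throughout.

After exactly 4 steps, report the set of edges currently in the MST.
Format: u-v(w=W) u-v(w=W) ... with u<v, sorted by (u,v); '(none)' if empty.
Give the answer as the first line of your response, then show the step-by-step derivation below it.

0-1(w=1) 0-2(w=4) 1-3(w=4) 1-5(w=4)

step 1: add edge 1-5 (w=4); MST = {1-5(w=4)}
step 2: add edge 0-1 (w=1); MST = {0-1(w=1) 1-5(w=4)}
step 3: add edge 0-2 (w=4); MST = {0-1(w=1) 0-2(w=4) 1-5(w=4)}
step 4: add edge 1-3 (w=4); MST = {0-1(w=1) 0-2(w=4) 1-3(w=4) 1-5(w=4)}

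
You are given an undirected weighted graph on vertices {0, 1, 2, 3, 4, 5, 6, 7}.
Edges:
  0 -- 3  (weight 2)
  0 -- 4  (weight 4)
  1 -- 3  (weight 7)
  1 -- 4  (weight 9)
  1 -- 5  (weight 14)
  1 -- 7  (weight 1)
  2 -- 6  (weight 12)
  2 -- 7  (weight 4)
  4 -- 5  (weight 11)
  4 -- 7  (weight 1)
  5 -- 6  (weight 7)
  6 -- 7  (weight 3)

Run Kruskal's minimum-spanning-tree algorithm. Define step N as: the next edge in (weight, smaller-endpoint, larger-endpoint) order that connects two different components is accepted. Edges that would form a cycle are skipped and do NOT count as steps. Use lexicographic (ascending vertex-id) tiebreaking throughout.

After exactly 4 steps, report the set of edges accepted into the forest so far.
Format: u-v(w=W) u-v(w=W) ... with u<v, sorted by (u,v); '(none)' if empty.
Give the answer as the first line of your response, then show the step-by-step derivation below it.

0-3(w=2) 1-7(w=1) 4-7(w=1) 6-7(w=3)

step 1: add edge 1-7 (w=1); MST = {1-7(w=1)}
step 2: add edge 4-7 (w=1); MST = {1-7(w=1) 4-7(w=1)}
step 3: add edge 0-3 (w=2); MST = {0-3(w=2) 1-7(w=1) 4-7(w=1)}
step 4: add edge 6-7 (w=3); MST = {0-3(w=2) 1-7(w=1) 4-7(w=1) 6-7(w=3)}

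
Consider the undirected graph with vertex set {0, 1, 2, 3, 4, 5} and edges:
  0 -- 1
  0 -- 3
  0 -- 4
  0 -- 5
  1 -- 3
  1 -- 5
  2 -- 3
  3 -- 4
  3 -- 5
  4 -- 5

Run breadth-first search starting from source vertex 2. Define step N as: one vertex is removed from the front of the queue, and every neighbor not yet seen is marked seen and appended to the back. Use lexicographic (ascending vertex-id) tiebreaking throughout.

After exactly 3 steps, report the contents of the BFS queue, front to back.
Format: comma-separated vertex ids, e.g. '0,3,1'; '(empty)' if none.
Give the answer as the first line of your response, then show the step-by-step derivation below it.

1,4,5

step 1: dequeue 2; queue=[3]; order=2
step 2: dequeue 3; queue=[0,1,4,5]; order=2,3
step 3: dequeue 0; queue=[1,4,5]; order=2,3,0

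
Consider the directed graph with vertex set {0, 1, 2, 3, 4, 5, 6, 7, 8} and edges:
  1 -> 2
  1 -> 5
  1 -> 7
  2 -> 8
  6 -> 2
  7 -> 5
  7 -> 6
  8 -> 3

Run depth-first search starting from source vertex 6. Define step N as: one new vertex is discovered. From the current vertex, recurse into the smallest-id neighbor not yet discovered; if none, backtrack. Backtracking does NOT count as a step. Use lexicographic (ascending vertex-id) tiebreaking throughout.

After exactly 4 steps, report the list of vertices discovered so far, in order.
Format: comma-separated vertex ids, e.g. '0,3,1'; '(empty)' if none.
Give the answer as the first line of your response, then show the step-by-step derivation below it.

6,2,8,3

step 1: discover 6; path=6; order=6
step 2: discover 2; path=6>2; order=6,2
step 3: discover 8; path=6>2>8; order=6,2,8
step 4: discover 3; path=6>2>8>3; order=6,2,8,3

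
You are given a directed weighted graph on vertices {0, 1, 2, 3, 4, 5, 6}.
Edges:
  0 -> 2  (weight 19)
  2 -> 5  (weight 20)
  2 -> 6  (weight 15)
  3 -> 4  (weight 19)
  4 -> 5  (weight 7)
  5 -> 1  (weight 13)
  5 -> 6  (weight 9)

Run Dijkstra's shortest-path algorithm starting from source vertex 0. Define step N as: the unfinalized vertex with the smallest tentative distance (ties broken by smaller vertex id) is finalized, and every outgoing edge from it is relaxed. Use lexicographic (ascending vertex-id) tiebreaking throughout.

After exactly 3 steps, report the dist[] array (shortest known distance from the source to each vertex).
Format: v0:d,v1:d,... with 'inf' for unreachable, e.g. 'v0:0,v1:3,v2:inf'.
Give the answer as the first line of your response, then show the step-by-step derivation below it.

v0:0,v1:inf,v2:19,v3:inf,v4:inf,v5:39,v6:34

step 1: dist = v0:0,v1:inf,v2:19,v3:inf,v4:inf,v5:inf,v6:inf
step 2: dist = v0:0,v1:inf,v2:19,v3:inf,v4:inf,v5:39,v6:34
step 3: dist = v0:0,v1:inf,v2:19,v3:inf,v4:inf,v5:39,v6:34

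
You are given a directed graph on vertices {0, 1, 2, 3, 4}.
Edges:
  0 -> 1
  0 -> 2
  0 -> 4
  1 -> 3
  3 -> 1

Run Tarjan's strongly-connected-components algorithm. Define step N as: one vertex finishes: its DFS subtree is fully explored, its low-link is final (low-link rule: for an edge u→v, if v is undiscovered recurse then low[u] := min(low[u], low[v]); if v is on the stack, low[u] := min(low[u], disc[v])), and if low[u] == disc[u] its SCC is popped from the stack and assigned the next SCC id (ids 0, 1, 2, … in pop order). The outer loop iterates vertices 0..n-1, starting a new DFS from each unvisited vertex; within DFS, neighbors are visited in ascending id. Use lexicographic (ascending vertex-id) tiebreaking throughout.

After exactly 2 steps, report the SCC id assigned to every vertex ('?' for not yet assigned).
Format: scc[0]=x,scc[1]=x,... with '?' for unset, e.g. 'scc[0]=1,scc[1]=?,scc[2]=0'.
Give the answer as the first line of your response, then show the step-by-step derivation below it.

scc[0]=?,scc[1]=0,scc[2]=?,scc[3]=0,scc[4]=?

step 1: low=(low[0]=0,low[1]=1,low[2]=?,low[3]=1,low[4]=?); scc=(scc[0]=?,scc[1]=?,scc[2]=?,scc[3]=?,scc[4]=?)
step 2: low=(low[0]=0,low[1]=1,low[2]=?,low[3]=1,low[4]=?); scc=(scc[0]=?,scc[1]=0,scc[2]=?,scc[3]=0,scc[4]=?)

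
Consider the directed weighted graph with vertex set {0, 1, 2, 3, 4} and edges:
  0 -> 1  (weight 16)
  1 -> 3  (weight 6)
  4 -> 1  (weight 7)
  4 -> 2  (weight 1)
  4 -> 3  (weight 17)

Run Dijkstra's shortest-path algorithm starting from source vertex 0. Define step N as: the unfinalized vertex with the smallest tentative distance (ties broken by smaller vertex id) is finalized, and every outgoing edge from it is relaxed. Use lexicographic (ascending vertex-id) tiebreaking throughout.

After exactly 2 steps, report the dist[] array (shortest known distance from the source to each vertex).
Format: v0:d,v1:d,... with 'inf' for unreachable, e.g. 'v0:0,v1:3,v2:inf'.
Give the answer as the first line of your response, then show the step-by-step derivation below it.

v0:0,v1:16,v2:inf,v3:22,v4:inf

step 1: dist = v0:0,v1:16,v2:inf,v3:inf,v4:inf
step 2: dist = v0:0,v1:16,v2:inf,v3:22,v4:inf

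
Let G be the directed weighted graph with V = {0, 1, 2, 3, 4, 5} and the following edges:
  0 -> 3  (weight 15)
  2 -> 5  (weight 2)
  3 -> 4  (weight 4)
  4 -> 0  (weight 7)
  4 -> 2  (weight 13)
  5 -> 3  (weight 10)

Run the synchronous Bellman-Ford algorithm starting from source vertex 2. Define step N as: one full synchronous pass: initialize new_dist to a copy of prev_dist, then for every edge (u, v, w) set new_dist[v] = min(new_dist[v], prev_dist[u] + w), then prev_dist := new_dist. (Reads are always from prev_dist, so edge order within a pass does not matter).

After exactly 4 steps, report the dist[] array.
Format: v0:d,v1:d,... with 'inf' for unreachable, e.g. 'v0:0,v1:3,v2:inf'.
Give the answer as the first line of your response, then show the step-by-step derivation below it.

v0:23,v1:inf,v2:0,v3:12,v4:16,v5:2

step 1: dist = v0:inf,v1:inf,v2:0,v3:inf,v4:inf,v5:2
step 2: dist = v0:inf,v1:inf,v2:0,v3:12,v4:inf,v5:2
step 3: dist = v0:inf,v1:inf,v2:0,v3:12,v4:16,v5:2
step 4: dist = v0:23,v1:inf,v2:0,v3:12,v4:16,v5:2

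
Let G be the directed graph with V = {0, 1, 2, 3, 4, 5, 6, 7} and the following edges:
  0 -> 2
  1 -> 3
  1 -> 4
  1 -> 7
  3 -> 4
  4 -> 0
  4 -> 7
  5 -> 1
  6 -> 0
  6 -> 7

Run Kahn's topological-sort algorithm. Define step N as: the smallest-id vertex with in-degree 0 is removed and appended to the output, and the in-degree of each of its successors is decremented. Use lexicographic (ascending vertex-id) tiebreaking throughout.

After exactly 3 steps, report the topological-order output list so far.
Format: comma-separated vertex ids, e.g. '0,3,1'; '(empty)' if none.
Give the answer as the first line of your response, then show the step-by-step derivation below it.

5,1,3

step 1: output 5; order=[5]; indeg=(2,0,1,1,2,0,0,3)
step 2: output 1; order=[5,1]; indeg=(2,0,1,0,1,0,0,2)
step 3: output 3; order=[5,1,3]; indeg=(2,0,1,0,0,0,0,2)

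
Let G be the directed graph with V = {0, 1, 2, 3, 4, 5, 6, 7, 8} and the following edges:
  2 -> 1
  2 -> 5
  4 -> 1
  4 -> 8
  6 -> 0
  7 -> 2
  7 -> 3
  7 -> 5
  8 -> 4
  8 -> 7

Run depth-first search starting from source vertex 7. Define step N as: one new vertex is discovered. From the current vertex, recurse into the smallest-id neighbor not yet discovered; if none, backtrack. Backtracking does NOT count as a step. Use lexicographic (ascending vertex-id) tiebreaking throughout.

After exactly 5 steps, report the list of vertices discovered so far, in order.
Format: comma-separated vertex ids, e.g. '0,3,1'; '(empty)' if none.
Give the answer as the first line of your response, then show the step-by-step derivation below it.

7,2,1,5,3

step 1: discover 7; path=7; order=7
step 2: discover 2; path=7>2; order=7,2
step 3: discover 1; path=7>2>1; order=7,2,1
step 4: discover 5; path=7>2>5; order=7,2,1,5
step 5: discover 3; path=7>3; order=7,2,1,5,3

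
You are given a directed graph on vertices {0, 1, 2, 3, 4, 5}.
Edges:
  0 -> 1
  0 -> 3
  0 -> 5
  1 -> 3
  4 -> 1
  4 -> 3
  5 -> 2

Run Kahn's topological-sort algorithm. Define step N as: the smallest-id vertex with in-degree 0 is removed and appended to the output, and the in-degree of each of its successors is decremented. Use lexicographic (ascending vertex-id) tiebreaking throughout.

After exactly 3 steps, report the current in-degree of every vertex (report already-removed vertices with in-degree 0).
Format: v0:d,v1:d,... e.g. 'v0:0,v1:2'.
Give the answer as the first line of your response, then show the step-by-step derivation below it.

v0:0,v1:0,v2:1,v3:0,v4:0,v5:0

step 1: output 0; order=[0]; indeg=(0,1,1,2,0,0)
step 2: output 4; order=[0,4]; indeg=(0,0,1,1,0,0)
step 3: output 1; order=[0,4,1]; indeg=(0,0,1,0,0,0)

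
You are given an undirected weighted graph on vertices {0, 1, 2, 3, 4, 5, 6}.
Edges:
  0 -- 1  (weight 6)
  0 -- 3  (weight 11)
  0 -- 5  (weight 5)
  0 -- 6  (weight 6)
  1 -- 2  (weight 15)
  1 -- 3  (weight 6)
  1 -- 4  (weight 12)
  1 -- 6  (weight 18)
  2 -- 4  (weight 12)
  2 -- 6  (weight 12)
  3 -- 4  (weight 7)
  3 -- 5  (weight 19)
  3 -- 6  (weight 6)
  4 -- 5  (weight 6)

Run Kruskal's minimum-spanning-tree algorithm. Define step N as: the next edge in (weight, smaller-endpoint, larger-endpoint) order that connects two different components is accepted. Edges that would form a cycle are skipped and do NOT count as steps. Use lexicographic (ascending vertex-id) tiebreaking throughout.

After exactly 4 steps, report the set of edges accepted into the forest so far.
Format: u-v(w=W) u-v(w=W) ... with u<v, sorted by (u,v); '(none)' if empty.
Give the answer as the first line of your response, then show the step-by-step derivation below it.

0-1(w=6) 0-5(w=5) 0-6(w=6) 1-3(w=6)

step 1: add edge 0-5 (w=5); MST = {0-5(w=5)}
step 2: add edge 0-1 (w=6); MST = {0-1(w=6) 0-5(w=5)}
step 3: add edge 0-6 (w=6); MST = {0-1(w=6) 0-5(w=5) 0-6(w=6)}
step 4: add edge 1-3 (w=6); MST = {0-1(w=6) 0-5(w=5) 0-6(w=6) 1-3(w=6)}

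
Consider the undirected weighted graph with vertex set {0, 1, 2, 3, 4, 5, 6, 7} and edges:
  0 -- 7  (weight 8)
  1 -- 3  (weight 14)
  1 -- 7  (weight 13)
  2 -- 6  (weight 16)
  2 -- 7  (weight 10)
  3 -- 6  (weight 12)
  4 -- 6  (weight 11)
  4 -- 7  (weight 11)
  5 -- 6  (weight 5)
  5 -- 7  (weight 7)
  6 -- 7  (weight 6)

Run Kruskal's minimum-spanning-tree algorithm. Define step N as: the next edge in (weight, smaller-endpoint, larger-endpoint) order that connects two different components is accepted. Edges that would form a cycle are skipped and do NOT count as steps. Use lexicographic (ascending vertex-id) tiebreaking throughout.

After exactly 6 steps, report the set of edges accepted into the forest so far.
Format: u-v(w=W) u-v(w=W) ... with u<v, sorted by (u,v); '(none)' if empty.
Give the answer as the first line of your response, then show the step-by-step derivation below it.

0-7(w=8) 2-7(w=10) 3-6(w=12) 4-6(w=11) 5-6(w=5) 6-7(w=6)

step 1: add edge 5-6 (w=5); MST = {5-6(w=5)}
step 2: add edge 6-7 (w=6); MST = {5-6(w=5) 6-7(w=6)}
step 3: add edge 0-7 (w=8); MST = {0-7(w=8) 5-6(w=5) 6-7(w=6)}
step 4: add edge 2-7 (w=10); MST = {0-7(w=8) 2-7(w=10) 5-6(w=5) 6-7(w=6)}
step 5: add edge 4-6 (w=11); MST = {0-7(w=8) 2-7(w=10) 4-6(w=11) 5-6(w=5) 6-7(w=6)}
step 6: add edge 3-6 (w=12); MST = {0-7(w=8) 2-7(w=10) 3-6(w=12) 4-6(w=11) 5-6(w=5) 6-7(w=6)}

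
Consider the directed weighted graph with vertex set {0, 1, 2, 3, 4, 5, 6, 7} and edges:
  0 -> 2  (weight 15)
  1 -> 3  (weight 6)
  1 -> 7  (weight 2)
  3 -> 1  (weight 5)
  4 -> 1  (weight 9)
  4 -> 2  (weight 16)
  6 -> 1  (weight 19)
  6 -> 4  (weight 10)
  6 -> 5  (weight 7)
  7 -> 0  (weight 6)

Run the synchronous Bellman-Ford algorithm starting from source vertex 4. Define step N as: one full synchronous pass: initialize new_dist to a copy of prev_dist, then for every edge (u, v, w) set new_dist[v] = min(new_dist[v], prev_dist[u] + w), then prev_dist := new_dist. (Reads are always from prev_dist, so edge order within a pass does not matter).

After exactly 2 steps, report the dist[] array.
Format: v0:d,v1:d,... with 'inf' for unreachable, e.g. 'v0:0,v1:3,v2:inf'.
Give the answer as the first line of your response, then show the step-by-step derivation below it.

v0:inf,v1:9,v2:16,v3:15,v4:0,v5:inf,v6:inf,v7:11

step 1: dist = v0:inf,v1:9,v2:16,v3:inf,v4:0,v5:inf,v6:inf,v7:inf
step 2: dist = v0:inf,v1:9,v2:16,v3:15,v4:0,v5:inf,v6:inf,v7:11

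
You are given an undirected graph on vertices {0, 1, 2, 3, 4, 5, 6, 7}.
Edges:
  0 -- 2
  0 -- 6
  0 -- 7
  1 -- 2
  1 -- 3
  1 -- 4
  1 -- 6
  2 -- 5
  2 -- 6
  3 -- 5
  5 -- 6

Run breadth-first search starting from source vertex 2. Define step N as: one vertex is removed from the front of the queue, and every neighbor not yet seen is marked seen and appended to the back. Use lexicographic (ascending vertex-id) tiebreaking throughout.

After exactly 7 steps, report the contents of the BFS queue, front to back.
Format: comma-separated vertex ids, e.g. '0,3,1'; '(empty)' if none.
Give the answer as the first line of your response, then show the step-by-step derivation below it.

4

step 1: dequeue 2; queue=[0,1,5,6]; order=2
step 2: dequeue 0; queue=[1,5,6,7]; order=2,0
step 3: dequeue 1; queue=[5,6,7,3,4]; order=2,0,1
step 4: dequeue 5; queue=[6,7,3,4]; order=2,0,1,5
step 5: dequeue 6; queue=[7,3,4]; order=2,0,1,5,6
step 6: dequeue 7; queue=[3,4]; order=2,0,1,5,6,7
step 7: dequeue 3; queue=[4]; order=2,0,1,5,6,7,3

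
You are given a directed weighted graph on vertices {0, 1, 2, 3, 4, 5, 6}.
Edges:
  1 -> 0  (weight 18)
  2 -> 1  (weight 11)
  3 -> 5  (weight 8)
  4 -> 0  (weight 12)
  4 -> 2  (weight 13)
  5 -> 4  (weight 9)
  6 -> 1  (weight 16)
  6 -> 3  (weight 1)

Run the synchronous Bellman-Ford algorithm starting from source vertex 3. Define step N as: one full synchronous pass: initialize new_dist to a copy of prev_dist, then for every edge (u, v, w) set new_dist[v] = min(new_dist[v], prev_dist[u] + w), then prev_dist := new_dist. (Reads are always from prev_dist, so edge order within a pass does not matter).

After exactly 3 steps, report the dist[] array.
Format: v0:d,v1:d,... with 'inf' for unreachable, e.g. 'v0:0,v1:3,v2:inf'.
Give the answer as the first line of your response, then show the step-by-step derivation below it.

v0:29,v1:inf,v2:30,v3:0,v4:17,v5:8,v6:inf

step 1: dist = v0:inf,v1:inf,v2:inf,v3:0,v4:inf,v5:8,v6:inf
step 2: dist = v0:inf,v1:inf,v2:inf,v3:0,v4:17,v5:8,v6:inf
step 3: dist = v0:29,v1:inf,v2:30,v3:0,v4:17,v5:8,v6:inf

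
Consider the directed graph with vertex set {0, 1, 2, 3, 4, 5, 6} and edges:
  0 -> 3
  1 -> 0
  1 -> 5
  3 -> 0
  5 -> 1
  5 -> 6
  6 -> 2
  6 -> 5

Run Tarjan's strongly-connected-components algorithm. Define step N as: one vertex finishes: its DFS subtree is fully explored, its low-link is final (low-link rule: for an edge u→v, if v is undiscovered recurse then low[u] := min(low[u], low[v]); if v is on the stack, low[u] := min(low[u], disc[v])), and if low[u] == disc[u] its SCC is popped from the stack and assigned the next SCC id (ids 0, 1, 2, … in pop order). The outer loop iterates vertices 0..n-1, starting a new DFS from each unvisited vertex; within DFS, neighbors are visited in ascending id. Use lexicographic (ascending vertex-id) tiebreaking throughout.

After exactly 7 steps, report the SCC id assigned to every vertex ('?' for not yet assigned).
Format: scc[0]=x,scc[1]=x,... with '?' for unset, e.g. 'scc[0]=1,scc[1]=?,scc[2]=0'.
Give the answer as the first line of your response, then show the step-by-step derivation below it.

scc[0]=0,scc[1]=2,scc[2]=1,scc[3]=0,scc[4]=3,scc[5]=2,scc[6]=2

step 1: low=(low[0]=0,low[1]=?,low[2]=?,low[3]=0,low[4]=?,low[5]=?,low[6]=?); scc=(scc[0]=?,scc[1]=?,scc[2]=?,scc[3]=?,scc[4]=?,scc[5]=?,scc[6]=?)
step 2: low=(low[0]=0,low[1]=?,low[2]=?,low[3]=0,low[4]=?,low[5]=?,low[6]=?); scc=(scc[0]=0,scc[1]=?,scc[2]=?,scc[3]=0,scc[4]=?,scc[5]=?,scc[6]=?)
step 3: low=(low[0]=0,low[1]=2,low[2]=5,low[3]=0,low[4]=?,low[5]=2,low[6]=4); scc=(scc[0]=0,scc[1]=?,scc[2]=1,scc[3]=0,scc[4]=?,scc[5]=?,scc[6]=?)
step 4: low=(low[0]=0,low[1]=2,low[2]=5,low[3]=0,low[4]=?,low[5]=2,low[6]=3); scc=(scc[0]=0,scc[1]=?,scc[2]=1,scc[3]=0,scc[4]=?,scc[5]=?,scc[6]=?)
step 5: low=(low[0]=0,low[1]=2,low[2]=5,low[3]=0,low[4]=?,low[5]=2,low[6]=3); scc=(scc[0]=0,scc[1]=?,scc[2]=1,scc[3]=0,scc[4]=?,scc[5]=?,scc[6]=?)
step 6: low=(low[0]=0,low[1]=2,low[2]=5,low[3]=0,low[4]=?,low[5]=2,low[6]=3); scc=(scc[0]=0,scc[1]=2,scc[2]=1,scc[3]=0,scc[4]=?,scc[5]=2,scc[6]=2)
step 7: low=(low[0]=0,low[1]=2,low[2]=5,low[3]=0,low[4]=6,low[5]=2,low[6]=3); scc=(scc[0]=0,scc[1]=2,scc[2]=1,scc[3]=0,scc[4]=3,scc[5]=2,scc[6]=2)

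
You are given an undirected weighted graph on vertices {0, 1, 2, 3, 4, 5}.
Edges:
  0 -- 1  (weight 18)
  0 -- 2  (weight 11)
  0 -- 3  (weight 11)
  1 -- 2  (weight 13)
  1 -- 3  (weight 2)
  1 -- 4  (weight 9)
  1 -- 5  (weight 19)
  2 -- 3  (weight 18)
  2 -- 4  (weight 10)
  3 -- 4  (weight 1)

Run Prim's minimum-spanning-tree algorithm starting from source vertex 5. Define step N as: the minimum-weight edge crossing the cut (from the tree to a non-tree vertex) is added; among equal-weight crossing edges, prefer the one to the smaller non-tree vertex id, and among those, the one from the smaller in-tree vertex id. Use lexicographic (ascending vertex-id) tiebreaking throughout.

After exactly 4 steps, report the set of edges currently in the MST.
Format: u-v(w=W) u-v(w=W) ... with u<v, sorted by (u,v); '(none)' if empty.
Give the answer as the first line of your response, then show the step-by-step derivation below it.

1-3(w=2) 1-5(w=19) 2-4(w=10) 3-4(w=1)

step 1: add edge 1-5 (w=19); MST = {1-5(w=19)}
step 2: add edge 1-3 (w=2); MST = {1-3(w=2) 1-5(w=19)}
step 3: add edge 3-4 (w=1); MST = {1-3(w=2) 1-5(w=19) 3-4(w=1)}
step 4: add edge 2-4 (w=10); MST = {1-3(w=2) 1-5(w=19) 2-4(w=10) 3-4(w=1)}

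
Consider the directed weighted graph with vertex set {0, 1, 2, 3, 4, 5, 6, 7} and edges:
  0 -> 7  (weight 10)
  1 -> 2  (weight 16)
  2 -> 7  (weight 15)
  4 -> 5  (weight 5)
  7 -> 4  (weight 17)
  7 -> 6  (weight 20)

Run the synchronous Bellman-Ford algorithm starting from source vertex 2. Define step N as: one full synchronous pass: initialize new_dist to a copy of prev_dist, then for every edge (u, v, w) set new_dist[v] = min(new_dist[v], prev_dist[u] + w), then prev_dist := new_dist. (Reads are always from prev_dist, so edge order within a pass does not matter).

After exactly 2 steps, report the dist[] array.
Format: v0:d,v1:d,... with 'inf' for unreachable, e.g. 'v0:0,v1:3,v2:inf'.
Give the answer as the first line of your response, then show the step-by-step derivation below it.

v0:inf,v1:inf,v2:0,v3:inf,v4:32,v5:inf,v6:35,v7:15

step 1: dist = v0:inf,v1:inf,v2:0,v3:inf,v4:inf,v5:inf,v6:inf,v7:15
step 2: dist = v0:inf,v1:inf,v2:0,v3:inf,v4:32,v5:inf,v6:35,v7:15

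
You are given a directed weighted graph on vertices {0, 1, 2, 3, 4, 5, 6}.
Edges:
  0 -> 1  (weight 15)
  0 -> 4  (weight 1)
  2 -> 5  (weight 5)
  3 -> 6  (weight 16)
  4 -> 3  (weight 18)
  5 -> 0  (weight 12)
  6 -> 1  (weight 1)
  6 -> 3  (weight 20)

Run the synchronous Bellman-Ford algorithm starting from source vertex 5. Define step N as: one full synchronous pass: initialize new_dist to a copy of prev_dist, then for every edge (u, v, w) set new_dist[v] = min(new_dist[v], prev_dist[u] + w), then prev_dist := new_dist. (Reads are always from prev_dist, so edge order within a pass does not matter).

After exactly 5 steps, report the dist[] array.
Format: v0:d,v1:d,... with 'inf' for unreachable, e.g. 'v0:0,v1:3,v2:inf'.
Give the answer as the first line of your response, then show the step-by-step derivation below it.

v0:12,v1:27,v2:inf,v3:31,v4:13,v5:0,v6:47

step 1: dist = v0:12,v1:inf,v2:inf,v3:inf,v4:inf,v5:0,v6:inf
step 2: dist = v0:12,v1:27,v2:inf,v3:inf,v4:13,v5:0,v6:inf
step 3: dist = v0:12,v1:27,v2:inf,v3:31,v4:13,v5:0,v6:inf
step 4: dist = v0:12,v1:27,v2:inf,v3:31,v4:13,v5:0,v6:47
step 5: dist = v0:12,v1:27,v2:inf,v3:31,v4:13,v5:0,v6:47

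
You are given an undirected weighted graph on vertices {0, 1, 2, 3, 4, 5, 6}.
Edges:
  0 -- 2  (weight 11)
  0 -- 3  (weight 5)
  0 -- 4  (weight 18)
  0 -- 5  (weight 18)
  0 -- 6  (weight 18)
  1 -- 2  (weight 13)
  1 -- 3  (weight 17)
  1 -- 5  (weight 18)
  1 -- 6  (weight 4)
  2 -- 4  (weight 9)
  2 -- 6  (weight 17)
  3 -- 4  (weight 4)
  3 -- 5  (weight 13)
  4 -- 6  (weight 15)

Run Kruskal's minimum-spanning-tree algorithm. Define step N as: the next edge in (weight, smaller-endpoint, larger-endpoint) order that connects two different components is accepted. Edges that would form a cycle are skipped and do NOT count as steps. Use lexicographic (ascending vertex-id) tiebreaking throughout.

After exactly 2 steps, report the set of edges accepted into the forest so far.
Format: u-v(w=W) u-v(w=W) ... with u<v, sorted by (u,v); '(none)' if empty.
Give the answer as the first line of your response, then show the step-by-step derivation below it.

1-6(w=4) 3-4(w=4)

step 1: add edge 1-6 (w=4); MST = {1-6(w=4)}
step 2: add edge 3-4 (w=4); MST = {1-6(w=4) 3-4(w=4)}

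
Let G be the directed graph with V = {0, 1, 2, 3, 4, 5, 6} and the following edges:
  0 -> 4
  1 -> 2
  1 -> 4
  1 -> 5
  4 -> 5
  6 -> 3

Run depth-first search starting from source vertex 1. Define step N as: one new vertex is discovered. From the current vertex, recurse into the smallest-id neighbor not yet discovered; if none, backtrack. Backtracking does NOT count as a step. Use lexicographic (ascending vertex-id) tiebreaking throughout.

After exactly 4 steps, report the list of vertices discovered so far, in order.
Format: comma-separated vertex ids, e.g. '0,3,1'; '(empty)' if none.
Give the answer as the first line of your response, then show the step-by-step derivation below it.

1,2,4,5

step 1: discover 1; path=1; order=1
step 2: discover 2; path=1>2; order=1,2
step 3: discover 4; path=1>4; order=1,2,4
step 4: discover 5; path=1>4>5; order=1,2,4,5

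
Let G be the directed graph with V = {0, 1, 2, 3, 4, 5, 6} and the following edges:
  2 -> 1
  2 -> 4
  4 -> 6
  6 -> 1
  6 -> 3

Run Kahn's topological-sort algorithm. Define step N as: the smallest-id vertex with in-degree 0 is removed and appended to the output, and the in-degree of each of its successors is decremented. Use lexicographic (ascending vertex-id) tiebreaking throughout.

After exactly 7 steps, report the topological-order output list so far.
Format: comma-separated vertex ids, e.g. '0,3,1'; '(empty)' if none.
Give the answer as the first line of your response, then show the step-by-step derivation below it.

0,2,4,5,6,1,3

step 1: output 0; order=[0]; indeg=(0,2,0,1,1,0,1)
step 2: output 2; order=[0,2]; indeg=(0,1,0,1,0,0,1)
step 3: output 4; order=[0,2,4]; indeg=(0,1,0,1,0,0,0)
step 4: output 5; order=[0,2,4,5]; indeg=(0,1,0,1,0,0,0)
step 5: output 6; order=[0,2,4,5,6]; indeg=(0,0,0,0,0,0,0)
step 6: output 1; order=[0,2,4,5,6,1]; indeg=(0,0,0,0,0,0,0)
step 7: output 3; order=[0,2,4,5,6,1,3]; indeg=(0,0,0,0,0,0,0)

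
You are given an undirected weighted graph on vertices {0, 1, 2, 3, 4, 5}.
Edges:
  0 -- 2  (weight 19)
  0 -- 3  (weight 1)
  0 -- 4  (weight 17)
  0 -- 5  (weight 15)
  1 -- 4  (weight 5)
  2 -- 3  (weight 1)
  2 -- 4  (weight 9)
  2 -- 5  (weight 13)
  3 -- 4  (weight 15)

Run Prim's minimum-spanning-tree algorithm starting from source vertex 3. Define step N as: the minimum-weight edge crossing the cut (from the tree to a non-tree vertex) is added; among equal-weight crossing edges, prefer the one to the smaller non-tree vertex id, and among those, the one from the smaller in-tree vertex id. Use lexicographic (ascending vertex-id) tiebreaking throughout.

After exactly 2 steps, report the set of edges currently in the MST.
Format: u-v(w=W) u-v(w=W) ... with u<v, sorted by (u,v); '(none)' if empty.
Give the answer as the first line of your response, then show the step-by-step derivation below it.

0-3(w=1) 2-3(w=1)

step 1: add edge 0-3 (w=1); MST = {0-3(w=1)}
step 2: add edge 2-3 (w=1); MST = {0-3(w=1) 2-3(w=1)}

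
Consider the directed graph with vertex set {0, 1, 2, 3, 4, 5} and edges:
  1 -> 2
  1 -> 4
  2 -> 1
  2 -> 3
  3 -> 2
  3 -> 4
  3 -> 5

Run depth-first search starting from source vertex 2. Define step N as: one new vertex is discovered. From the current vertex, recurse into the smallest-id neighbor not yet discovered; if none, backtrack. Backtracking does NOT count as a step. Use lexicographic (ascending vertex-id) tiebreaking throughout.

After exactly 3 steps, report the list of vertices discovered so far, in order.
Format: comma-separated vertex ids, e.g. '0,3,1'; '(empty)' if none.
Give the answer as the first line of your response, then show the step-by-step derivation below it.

2,1,4

step 1: discover 2; path=2; order=2
step 2: discover 1; path=2>1; order=2,1
step 3: discover 4; path=2>1>4; order=2,1,4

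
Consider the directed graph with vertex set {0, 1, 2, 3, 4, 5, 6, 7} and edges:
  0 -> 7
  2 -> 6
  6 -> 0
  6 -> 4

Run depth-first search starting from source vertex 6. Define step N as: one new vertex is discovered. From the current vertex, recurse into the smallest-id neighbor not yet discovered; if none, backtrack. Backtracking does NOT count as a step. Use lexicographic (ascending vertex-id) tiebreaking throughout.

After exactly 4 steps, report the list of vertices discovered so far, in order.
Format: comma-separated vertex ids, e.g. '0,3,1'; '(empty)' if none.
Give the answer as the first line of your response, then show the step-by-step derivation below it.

6,0,7,4

step 1: discover 6; path=6; order=6
step 2: discover 0; path=6>0; order=6,0
step 3: discover 7; path=6>0>7; order=6,0,7
step 4: discover 4; path=6>4; order=6,0,7,4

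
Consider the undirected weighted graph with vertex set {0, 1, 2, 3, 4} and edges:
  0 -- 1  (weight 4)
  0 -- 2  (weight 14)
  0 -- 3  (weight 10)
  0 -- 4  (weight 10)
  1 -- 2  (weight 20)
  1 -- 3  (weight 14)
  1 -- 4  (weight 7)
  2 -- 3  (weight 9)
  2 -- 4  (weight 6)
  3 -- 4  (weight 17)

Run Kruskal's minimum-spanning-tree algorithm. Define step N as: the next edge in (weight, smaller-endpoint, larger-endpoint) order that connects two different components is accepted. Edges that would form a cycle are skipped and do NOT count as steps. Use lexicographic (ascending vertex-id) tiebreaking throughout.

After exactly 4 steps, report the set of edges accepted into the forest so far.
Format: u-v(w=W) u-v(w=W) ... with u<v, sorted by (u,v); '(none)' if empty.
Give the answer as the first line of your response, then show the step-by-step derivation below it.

0-1(w=4) 1-4(w=7) 2-3(w=9) 2-4(w=6)

step 1: add edge 0-1 (w=4); MST = {0-1(w=4)}
step 2: add edge 2-4 (w=6); MST = {0-1(w=4) 2-4(w=6)}
step 3: add edge 1-4 (w=7); MST = {0-1(w=4) 1-4(w=7) 2-4(w=6)}
step 4: add edge 2-3 (w=9); MST = {0-1(w=4) 1-4(w=7) 2-3(w=9) 2-4(w=6)}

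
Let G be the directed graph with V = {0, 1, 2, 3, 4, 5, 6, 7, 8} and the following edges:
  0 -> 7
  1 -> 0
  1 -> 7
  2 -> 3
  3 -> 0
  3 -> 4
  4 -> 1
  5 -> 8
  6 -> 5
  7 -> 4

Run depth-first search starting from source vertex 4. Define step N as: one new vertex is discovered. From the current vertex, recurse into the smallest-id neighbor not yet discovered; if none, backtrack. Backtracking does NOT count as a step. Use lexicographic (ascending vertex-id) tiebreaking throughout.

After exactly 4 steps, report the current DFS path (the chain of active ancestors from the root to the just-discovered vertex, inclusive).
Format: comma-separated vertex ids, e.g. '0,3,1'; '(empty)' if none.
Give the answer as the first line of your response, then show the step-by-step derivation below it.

4,1,0,7

step 1: discover 4; path=4; order=4
step 2: discover 1; path=4>1; order=4,1
step 3: discover 0; path=4>1>0; order=4,1,0
step 4: discover 7; path=4>1>0>7; order=4,1,0,7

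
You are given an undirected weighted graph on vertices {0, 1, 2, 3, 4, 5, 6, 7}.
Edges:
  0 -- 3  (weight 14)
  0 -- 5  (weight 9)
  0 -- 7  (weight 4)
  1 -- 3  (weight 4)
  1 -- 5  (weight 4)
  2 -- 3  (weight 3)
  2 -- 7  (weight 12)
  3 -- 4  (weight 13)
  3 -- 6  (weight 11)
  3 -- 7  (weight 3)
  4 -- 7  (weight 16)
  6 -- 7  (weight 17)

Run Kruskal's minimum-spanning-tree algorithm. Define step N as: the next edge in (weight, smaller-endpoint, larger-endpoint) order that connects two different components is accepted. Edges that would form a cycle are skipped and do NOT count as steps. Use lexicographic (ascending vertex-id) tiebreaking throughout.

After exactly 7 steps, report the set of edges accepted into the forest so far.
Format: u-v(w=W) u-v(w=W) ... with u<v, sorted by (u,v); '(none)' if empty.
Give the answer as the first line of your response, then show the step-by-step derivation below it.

0-7(w=4) 1-3(w=4) 1-5(w=4) 2-3(w=3) 3-4(w=13) 3-6(w=11) 3-7(w=3)

step 1: add edge 2-3 (w=3); MST = {2-3(w=3)}
step 2: add edge 3-7 (w=3); MST = {2-3(w=3) 3-7(w=3)}
step 3: add edge 0-7 (w=4); MST = {0-7(w=4) 2-3(w=3) 3-7(w=3)}
step 4: add edge 1-3 (w=4); MST = {0-7(w=4) 1-3(w=4) 2-3(w=3) 3-7(w=3)}
step 5: add edge 1-5 (w=4); MST = {0-7(w=4) 1-3(w=4) 1-5(w=4) 2-3(w=3) 3-7(w=3)}
step 6: add edge 3-6 (w=11); MST = {0-7(w=4) 1-3(w=4) 1-5(w=4) 2-3(w=3) 3-6(w=11) 3-7(w=3)}
step 7: add edge 3-4 (w=13); MST = {0-7(w=4) 1-3(w=4) 1-5(w=4) 2-3(w=3) 3-4(w=13) 3-6(w=11) 3-7(w=3)}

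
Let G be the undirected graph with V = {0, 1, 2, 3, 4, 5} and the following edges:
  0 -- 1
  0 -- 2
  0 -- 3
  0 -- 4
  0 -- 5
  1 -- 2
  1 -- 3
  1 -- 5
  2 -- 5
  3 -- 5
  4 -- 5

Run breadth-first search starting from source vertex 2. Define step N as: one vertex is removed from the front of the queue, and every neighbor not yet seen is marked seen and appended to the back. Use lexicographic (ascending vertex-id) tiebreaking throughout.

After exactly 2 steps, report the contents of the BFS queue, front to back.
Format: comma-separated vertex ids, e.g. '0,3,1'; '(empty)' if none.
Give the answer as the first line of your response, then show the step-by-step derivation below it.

1,5,3,4

step 1: dequeue 2; queue=[0,1,5]; order=2
step 2: dequeue 0; queue=[1,5,3,4]; order=2,0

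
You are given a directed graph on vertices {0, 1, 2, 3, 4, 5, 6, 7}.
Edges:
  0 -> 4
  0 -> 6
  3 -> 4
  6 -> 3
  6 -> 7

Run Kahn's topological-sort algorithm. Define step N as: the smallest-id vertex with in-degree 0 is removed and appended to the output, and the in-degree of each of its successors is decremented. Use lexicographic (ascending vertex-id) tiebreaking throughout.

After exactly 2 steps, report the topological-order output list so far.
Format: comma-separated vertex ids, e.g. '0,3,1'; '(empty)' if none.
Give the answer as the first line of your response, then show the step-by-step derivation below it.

0,1

step 1: output 0; order=[0]; indeg=(0,0,0,1,1,0,0,1)
step 2: output 1; order=[0,1]; indeg=(0,0,0,1,1,0,0,1)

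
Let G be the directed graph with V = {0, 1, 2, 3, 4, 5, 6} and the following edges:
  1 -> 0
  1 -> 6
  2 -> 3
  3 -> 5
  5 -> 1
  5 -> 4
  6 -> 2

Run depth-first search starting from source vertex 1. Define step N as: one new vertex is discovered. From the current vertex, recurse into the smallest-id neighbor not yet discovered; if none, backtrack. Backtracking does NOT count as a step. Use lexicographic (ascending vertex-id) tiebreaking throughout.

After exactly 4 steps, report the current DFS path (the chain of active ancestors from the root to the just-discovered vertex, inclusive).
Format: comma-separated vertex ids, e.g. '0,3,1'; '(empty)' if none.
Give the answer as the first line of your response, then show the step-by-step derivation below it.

1,6,2

step 1: discover 1; path=1; order=1
step 2: discover 0; path=1>0; order=1,0
step 3: discover 6; path=1>6; order=1,0,6
step 4: discover 2; path=1>6>2; order=1,0,6,2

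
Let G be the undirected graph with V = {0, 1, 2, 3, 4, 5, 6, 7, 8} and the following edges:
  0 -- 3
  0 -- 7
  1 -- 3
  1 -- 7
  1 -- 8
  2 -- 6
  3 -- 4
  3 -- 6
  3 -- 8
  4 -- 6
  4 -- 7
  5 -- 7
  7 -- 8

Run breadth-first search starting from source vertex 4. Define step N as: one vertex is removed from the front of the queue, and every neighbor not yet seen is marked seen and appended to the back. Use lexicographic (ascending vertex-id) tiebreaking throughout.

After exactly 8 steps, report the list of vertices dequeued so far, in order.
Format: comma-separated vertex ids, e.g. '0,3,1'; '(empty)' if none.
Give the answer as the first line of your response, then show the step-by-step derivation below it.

4,3,6,7,0,1,8,2

step 1: dequeue 4; queue=[3,6,7]; order=4
step 2: dequeue 3; queue=[6,7,0,1,8]; order=4,3
step 3: dequeue 6; queue=[7,0,1,8,2]; order=4,3,6
step 4: dequeue 7; queue=[0,1,8,2,5]; order=4,3,6,7
step 5: dequeue 0; queue=[1,8,2,5]; order=4,3,6,7,0
step 6: dequeue 1; queue=[8,2,5]; order=4,3,6,7,0,1
step 7: dequeue 8; queue=[2,5]; order=4,3,6,7,0,1,8
step 8: dequeue 2; queue=[5]; order=4,3,6,7,0,1,8,2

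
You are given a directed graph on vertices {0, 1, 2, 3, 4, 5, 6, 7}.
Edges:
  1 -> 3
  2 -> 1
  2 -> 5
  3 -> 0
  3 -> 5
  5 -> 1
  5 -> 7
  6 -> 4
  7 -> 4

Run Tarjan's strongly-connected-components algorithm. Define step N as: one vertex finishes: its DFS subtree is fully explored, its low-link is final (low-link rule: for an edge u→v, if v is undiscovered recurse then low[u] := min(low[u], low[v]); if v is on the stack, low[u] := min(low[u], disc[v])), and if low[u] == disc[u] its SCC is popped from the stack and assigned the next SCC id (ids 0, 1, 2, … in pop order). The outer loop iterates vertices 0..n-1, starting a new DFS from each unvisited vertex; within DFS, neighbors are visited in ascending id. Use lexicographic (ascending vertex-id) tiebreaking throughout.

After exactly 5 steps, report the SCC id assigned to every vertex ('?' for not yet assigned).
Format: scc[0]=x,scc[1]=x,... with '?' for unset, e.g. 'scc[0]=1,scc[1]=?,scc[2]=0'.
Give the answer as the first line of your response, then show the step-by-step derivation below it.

scc[0]=0,scc[1]=?,scc[2]=?,scc[3]=?,scc[4]=1,scc[5]=?,scc[6]=?,scc[7]=2

step 1: low=(low[0]=0,low[1]=?,low[2]=?,low[3]=?,low[4]=?,low[5]=?,low[6]=?,low[7]=?); scc=(scc[0]=0,scc[1]=?,scc[2]=?,scc[3]=?,scc[4]=?,scc[5]=?,scc[6]=?,scc[7]=?)
step 2: low=(low[0]=0,low[1]=1,low[2]=?,low[3]=2,low[4]=5,low[5]=1,low[6]=?,low[7]=4); scc=(scc[0]=0,scc[1]=?,scc[2]=?,scc[3]=?,scc[4]=1,scc[5]=?,scc[6]=?,scc[7]=?)
step 3: low=(low[0]=0,low[1]=1,low[2]=?,low[3]=2,low[4]=5,low[5]=1,low[6]=?,low[7]=4); scc=(scc[0]=0,scc[1]=?,scc[2]=?,scc[3]=?,scc[4]=1,scc[5]=?,scc[6]=?,scc[7]=2)
step 4: low=(low[0]=0,low[1]=1,low[2]=?,low[3]=2,low[4]=5,low[5]=1,low[6]=?,low[7]=4); scc=(scc[0]=0,scc[1]=?,scc[2]=?,scc[3]=?,scc[4]=1,scc[5]=?,scc[6]=?,scc[7]=2)
step 5: low=(low[0]=0,low[1]=1,low[2]=?,low[3]=1,low[4]=5,low[5]=1,low[6]=?,low[7]=4); scc=(scc[0]=0,scc[1]=?,scc[2]=?,scc[3]=?,scc[4]=1,scc[5]=?,scc[6]=?,scc[7]=2)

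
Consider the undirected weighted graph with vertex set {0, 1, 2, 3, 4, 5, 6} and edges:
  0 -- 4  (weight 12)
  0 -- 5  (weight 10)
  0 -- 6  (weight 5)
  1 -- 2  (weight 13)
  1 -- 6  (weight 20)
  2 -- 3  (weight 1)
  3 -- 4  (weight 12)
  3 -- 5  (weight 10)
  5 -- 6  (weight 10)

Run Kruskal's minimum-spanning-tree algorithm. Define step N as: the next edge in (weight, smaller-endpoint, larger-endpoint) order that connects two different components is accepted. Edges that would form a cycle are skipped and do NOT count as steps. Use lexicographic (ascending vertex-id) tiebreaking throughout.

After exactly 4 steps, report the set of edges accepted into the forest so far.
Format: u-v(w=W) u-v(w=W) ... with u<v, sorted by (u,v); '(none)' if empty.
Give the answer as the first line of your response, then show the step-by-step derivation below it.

0-5(w=10) 0-6(w=5) 2-3(w=1) 3-5(w=10)

step 1: add edge 2-3 (w=1); MST = {2-3(w=1)}
step 2: add edge 0-6 (w=5); MST = {0-6(w=5) 2-3(w=1)}
step 3: add edge 0-5 (w=10); MST = {0-5(w=10) 0-6(w=5) 2-3(w=1)}
step 4: add edge 3-5 (w=10); MST = {0-5(w=10) 0-6(w=5) 2-3(w=1) 3-5(w=10)}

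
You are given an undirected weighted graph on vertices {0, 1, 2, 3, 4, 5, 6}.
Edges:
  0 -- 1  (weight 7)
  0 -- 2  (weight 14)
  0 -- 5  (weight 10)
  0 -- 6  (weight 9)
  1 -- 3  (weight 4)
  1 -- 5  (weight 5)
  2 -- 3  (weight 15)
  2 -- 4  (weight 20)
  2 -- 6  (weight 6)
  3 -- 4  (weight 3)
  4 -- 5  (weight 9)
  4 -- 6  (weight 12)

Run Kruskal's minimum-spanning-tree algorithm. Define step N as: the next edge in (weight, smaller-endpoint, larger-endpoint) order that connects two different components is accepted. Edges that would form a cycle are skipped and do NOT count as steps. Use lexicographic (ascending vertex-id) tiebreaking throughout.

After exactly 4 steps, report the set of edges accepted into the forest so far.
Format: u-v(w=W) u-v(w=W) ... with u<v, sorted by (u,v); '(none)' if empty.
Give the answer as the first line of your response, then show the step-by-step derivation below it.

1-3(w=4) 1-5(w=5) 2-6(w=6) 3-4(w=3)

step 1: add edge 3-4 (w=3); MST = {3-4(w=3)}
step 2: add edge 1-3 (w=4); MST = {1-3(w=4) 3-4(w=3)}
step 3: add edge 1-5 (w=5); MST = {1-3(w=4) 1-5(w=5) 3-4(w=3)}
step 4: add edge 2-6 (w=6); MST = {1-3(w=4) 1-5(w=5) 2-6(w=6) 3-4(w=3)}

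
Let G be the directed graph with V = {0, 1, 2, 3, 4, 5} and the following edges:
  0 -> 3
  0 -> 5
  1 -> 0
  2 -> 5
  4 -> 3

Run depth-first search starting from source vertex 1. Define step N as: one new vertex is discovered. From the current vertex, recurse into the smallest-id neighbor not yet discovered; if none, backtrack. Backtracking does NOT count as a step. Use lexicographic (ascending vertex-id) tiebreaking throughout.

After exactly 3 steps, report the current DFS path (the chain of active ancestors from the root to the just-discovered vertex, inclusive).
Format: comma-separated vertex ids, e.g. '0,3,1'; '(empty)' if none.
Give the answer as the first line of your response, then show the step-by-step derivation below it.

1,0,3

step 1: discover 1; path=1; order=1
step 2: discover 0; path=1>0; order=1,0
step 3: discover 3; path=1>0>3; order=1,0,3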